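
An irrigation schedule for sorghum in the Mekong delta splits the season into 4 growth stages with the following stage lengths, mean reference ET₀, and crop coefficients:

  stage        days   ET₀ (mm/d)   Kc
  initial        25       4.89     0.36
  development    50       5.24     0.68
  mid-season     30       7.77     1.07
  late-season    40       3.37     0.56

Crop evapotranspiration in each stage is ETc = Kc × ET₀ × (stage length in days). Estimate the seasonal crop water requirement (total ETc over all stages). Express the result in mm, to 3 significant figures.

547 mm

initial: 0.36 × 4.89 × 25 = 44.01 mm
development: 0.68 × 5.24 × 50 = 178.16 mm
mid-season: 1.07 × 7.77 × 30 = 249.42 mm
late-season: 0.56 × 3.37 × 40 = 75.49 mm
Seasonal total = 547.08 mm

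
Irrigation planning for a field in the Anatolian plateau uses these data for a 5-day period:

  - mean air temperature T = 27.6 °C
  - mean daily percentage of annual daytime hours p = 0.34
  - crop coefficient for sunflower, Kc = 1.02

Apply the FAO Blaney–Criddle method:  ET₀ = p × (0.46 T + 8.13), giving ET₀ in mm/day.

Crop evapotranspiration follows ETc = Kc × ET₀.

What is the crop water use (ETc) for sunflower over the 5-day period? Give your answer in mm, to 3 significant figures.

ET₀ = 0.34 × (0.46 × 27.6 + 8.13) = 0.34 × 20.826 = 7.0808 mm/d
ETc = Kc × ET₀ = 1.02 × 7.0808 = 7.2224 mm/d
Over 5 days: 7.2224 × 5 = 36.112 mm

36.1 mm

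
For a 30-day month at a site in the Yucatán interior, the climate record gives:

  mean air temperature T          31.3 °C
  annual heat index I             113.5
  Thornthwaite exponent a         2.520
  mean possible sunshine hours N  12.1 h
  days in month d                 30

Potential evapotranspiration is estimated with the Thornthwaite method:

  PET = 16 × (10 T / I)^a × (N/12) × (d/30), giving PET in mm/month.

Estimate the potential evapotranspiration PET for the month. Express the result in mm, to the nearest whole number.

208 mm

10T/I = 10 × 31.3 / 113.5 = 2.7577
(10T/I)^a = 2.7577^2.520 = 12.8878
Uncorrected PET = 16 × 12.8878 = 206.205 mm
Correction = (N/12)(d/30) = (12.1/12)(30/30) = 1.0083
PET = 206.205 × 1.0083 = 207.917 mm/month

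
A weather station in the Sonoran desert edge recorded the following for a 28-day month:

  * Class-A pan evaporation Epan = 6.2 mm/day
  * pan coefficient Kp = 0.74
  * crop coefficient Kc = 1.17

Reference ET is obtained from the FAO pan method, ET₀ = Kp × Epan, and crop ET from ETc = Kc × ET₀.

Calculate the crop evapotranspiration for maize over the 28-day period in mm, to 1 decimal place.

ET₀ = 0.74 × 6.2 = 4.5880 mm/d
ETc = Kc × ET₀ = 1.17 × 4.5880 = 5.3680 mm/d
Over 28 days: 5.3680 × 28 = 150.304 mm

150.3 mm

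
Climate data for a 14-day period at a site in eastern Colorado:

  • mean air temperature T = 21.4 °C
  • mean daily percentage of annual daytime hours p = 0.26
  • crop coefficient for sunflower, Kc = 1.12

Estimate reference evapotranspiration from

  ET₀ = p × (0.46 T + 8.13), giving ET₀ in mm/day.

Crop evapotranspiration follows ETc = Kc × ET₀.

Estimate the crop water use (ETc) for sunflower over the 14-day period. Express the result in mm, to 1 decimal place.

ET₀ = 0.26 × (0.46 × 21.4 + 8.13) = 0.26 × 17.974 = 4.6732 mm/d
ETc = Kc × ET₀ = 1.12 × 4.6732 = 5.2340 mm/d
Over 14 days: 5.2340 × 14 = 73.276 mm

73.3 mm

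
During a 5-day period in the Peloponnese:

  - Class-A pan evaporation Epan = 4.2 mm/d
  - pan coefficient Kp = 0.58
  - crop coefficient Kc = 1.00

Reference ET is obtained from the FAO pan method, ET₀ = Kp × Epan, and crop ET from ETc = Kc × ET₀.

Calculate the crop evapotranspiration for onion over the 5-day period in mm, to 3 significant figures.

ET₀ = 0.58 × 4.2 = 2.4360 mm/d
ETc = Kc × ET₀ = 1.00 × 2.4360 = 2.4360 mm/d
Over 5 days: 2.4360 × 5 = 12.180 mm

12.2 mm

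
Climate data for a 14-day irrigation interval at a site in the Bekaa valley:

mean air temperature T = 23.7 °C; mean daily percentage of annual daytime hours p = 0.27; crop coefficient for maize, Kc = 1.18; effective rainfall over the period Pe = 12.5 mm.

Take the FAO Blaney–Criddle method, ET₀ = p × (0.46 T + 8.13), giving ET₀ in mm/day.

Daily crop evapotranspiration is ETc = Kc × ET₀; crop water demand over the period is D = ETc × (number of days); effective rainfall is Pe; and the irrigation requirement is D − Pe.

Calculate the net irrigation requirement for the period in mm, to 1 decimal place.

72.4 mm

ET₀ = 0.27 × (0.46 × 23.7 + 8.13) = 0.27 × 19.032 = 5.1386 mm/d
ETc = Kc × ET₀ = 1.18 × 5.1386 = 6.0635 mm/d
Crop demand D = ETc × 14 d = 6.0635 × 14 = 84.889 mm
D − Pe = 84.889 − 12.5 = 72.389 mm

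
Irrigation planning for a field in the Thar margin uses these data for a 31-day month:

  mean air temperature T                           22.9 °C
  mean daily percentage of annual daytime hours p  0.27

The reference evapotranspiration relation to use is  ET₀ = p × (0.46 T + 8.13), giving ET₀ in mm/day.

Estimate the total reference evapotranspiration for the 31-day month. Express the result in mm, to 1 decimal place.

ET₀ = 0.27 × (0.46 × 22.9 + 8.13) = 0.27 × 18.664 = 5.0393 mm/d
Monthly total = 5.0393 × 31 = 156.218 mm

156.2 mm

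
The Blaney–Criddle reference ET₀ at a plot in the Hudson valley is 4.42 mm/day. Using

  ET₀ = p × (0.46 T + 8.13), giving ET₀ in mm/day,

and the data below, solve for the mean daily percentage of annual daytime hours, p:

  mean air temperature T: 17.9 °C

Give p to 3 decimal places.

0.270

p = ET₀ / (0.46 T + 8.13) = 4.42 / (0.46 × 17.9 + 8.13) = 4.42 / 16.364 = 0.2701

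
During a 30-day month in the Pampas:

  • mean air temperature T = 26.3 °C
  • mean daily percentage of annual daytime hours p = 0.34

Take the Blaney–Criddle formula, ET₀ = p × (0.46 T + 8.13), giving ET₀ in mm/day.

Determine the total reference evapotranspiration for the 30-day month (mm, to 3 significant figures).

ET₀ = 0.34 × (0.46 × 26.3 + 8.13) = 0.34 × 20.228 = 6.8775 mm/d
Monthly total = 6.8775 × 30 = 206.325 mm

206 mm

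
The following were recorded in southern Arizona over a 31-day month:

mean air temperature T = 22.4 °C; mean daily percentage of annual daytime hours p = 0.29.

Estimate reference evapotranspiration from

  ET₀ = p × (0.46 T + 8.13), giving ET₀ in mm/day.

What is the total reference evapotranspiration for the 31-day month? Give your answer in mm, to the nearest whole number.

ET₀ = 0.29 × (0.46 × 22.4 + 8.13) = 0.29 × 18.434 = 5.3459 mm/d
Monthly total = 5.3459 × 31 = 165.723 mm

166 mm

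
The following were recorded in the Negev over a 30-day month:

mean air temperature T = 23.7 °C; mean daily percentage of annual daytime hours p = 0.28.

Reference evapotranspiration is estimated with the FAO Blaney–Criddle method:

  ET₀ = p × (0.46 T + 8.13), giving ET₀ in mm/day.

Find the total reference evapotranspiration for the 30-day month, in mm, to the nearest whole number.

160 mm

ET₀ = 0.28 × (0.46 × 23.7 + 8.13) = 0.28 × 19.032 = 5.3290 mm/d
Monthly total = 5.3290 × 30 = 159.870 mm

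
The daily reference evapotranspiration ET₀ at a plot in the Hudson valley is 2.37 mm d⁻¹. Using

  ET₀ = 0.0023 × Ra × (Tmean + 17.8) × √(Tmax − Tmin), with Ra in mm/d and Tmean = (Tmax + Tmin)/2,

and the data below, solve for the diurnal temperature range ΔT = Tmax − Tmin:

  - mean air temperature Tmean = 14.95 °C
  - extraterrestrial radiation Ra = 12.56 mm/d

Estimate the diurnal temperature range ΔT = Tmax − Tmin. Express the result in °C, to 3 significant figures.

6.28 °C

√ΔT = ET₀ / [0.0023 × Ra × (Tmean+17.8)] = 2.37 / (0.0023 × 12.56 × 32.75) = 2.5051
ΔT = 2.5051² = 6.276 °C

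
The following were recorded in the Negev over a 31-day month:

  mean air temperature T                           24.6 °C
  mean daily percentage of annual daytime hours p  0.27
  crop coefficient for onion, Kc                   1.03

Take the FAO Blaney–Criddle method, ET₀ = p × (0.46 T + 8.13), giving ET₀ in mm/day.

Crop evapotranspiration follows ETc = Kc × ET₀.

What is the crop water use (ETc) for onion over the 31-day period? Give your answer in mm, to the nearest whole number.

168 mm

ET₀ = 0.27 × (0.46 × 24.6 + 8.13) = 0.27 × 19.446 = 5.2504 mm/d
ETc = Kc × ET₀ = 1.03 × 5.2504 = 5.4079 mm/d
Over 31 days: 5.4079 × 31 = 167.645 mm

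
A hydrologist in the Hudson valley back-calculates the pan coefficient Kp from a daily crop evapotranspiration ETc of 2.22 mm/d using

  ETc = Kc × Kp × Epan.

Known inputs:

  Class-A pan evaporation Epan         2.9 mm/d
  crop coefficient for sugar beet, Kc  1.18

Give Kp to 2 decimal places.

ETc = Kc × Kp × Epan  ⇒  Kp = ETc / (Kc × Epan)
Kp = 2.22 / (1.18 × 2.9) = 2.22 / 3.422 = 0.6487

0.65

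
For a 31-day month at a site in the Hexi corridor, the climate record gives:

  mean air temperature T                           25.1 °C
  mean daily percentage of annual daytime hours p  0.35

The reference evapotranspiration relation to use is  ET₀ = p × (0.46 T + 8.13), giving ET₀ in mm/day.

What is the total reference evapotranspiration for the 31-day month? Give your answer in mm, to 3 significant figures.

213 mm

ET₀ = 0.35 × (0.46 × 25.1 + 8.13) = 0.35 × 19.676 = 6.8866 mm/d
Monthly total = 6.8866 × 31 = 213.485 mm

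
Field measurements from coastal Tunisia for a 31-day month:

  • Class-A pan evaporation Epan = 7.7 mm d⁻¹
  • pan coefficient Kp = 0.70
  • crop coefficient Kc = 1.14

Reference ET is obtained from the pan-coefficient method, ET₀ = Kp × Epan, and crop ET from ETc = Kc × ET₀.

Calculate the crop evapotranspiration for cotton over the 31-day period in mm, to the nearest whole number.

190 mm

ET₀ = 0.70 × 7.7 = 5.3900 mm/d
ETc = Kc × ET₀ = 1.14 × 5.3900 = 6.1446 mm/d
Over 31 days: 6.1446 × 31 = 190.483 mm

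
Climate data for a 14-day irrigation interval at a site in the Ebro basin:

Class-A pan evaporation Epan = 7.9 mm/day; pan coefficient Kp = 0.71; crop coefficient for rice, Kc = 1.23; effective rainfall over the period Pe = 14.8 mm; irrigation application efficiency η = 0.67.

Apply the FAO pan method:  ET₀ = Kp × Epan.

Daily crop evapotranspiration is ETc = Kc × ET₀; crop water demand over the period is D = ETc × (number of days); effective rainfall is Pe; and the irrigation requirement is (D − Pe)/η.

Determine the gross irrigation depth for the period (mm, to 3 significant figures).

122 mm

ET₀ = 0.71 × 7.9 = 5.6090 mm/d
ETc = Kc × ET₀ = 1.23 × 5.6090 = 6.8991 mm/d
Crop demand D = ETc × 14 d = 6.8991 × 14 = 96.587 mm
D − Pe = 96.587 − 14.8 = 81.787 mm
Gross irrigation = 81.787 / 0.67 = 122.070 mm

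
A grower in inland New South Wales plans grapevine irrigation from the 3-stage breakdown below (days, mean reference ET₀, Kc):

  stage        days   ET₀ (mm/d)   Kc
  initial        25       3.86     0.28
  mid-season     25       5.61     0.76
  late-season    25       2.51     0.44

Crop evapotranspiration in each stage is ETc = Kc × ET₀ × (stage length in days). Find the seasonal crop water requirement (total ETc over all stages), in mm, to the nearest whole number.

161 mm

initial: 0.28 × 3.86 × 25 = 27.02 mm
mid-season: 0.76 × 5.61 × 25 = 106.59 mm
late-season: 0.44 × 2.51 × 25 = 27.61 mm
Seasonal total = 161.22 mm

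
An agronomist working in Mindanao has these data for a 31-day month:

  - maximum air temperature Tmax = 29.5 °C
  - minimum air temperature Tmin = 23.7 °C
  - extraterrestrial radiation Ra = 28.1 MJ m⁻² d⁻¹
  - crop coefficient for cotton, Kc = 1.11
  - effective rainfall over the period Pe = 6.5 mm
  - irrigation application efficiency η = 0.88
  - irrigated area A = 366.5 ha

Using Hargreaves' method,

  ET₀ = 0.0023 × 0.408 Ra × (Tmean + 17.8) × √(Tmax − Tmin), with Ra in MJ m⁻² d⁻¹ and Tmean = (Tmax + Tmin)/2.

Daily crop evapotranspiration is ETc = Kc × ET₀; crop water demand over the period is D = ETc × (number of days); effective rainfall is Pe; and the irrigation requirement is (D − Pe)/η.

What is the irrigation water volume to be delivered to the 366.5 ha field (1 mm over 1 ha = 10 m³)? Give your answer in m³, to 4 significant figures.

377000 m³

Tmean = (29.5 + 23.7)/2 = 26.60 °C
0.408 Ra = 0.408 × 28.1 = 11.4648 mm/d equivalent
ET₀ = 0.0023 × 11.4648 × (26.60 + 17.8) × √5.8 = 0.0023 × 11.4648 × 44.40 × 2.4083 = 2.8196 mm/d
ETc = Kc × ET₀ = 1.11 × 2.8196 = 3.1298 mm/d
Crop demand D = ETc × 31 d = 3.1298 × 31 = 97.024 mm
D − Pe = 97.024 − 6.5 = 90.524 mm
Gross irrigation = 90.524 / 0.88 = 102.868 mm
Volume = 102.868 mm × 366.5 ha × 10 = 377011.2 m³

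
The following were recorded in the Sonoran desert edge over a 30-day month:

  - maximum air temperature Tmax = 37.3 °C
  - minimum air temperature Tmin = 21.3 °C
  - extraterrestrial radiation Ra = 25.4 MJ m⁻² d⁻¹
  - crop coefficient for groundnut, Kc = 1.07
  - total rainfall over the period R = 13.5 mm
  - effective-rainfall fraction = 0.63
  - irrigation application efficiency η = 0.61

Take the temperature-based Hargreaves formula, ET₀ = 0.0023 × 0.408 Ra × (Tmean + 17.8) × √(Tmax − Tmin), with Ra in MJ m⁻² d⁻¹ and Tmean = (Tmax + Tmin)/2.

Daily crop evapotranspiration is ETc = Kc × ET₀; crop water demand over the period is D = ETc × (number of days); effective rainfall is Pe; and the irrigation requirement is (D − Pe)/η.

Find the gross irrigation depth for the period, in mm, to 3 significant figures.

222 mm

Tmean = (37.3 + 21.3)/2 = 29.30 °C
0.408 Ra = 0.408 × 25.4 = 10.3632 mm/d equivalent
ET₀ = 0.0023 × 10.3632 × (29.30 + 17.8) × √16.0 = 0.0023 × 10.3632 × 47.10 × 4.0000 = 4.4906 mm/d
ETc = Kc × ET₀ = 1.07 × 4.4906 = 4.8049 mm/d
Crop demand D = ETc × 30 d = 4.8049 × 30 = 144.147 mm
Pe = 0.63 × 13.5 = 8.505 mm
D − Pe = 144.147 − 8.505 = 135.642 mm
Gross irrigation = 135.642 / 0.61 = 222.364 mm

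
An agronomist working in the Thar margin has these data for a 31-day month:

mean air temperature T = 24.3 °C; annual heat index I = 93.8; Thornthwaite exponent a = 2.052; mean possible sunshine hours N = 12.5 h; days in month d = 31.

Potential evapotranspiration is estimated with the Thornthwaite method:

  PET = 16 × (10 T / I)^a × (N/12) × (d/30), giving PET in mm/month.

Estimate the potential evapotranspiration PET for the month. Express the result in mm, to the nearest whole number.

121 mm

10T/I = 10 × 24.3 / 93.8 = 2.5906
(10T/I)^a = 2.5906^2.052 = 7.0518
Uncorrected PET = 16 × 7.0518 = 112.829 mm
Correction = (N/12)(d/30) = (12.5/12)(31/30) = 1.0764
PET = 112.829 × 1.0764 = 121.449 mm/month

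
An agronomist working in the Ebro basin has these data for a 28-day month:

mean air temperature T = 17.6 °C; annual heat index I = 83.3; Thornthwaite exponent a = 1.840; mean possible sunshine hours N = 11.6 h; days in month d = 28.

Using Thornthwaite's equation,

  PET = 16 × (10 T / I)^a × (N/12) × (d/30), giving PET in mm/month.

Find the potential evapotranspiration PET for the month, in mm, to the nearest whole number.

10T/I = 10 × 17.6 / 83.3 = 2.1128
(10T/I)^a = 2.1128^1.840 = 3.9604
Uncorrected PET = 16 × 3.9604 = 63.366 mm
Correction = (N/12)(d/30) = (11.6/12)(28/30) = 0.9022
PET = 63.366 × 0.9022 = 57.169 mm/month

57 mm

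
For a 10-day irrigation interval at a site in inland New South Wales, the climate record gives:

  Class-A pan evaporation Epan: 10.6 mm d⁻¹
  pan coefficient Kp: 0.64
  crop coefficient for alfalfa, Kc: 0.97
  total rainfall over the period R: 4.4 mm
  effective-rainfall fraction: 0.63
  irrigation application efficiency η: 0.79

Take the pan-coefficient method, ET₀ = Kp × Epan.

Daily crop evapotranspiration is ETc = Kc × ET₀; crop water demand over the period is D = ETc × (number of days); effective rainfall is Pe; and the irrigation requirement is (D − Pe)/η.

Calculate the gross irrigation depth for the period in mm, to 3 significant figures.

ET₀ = 0.64 × 10.6 = 6.7840 mm/d
ETc = Kc × ET₀ = 0.97 × 6.7840 = 6.5805 mm/d
Crop demand D = ETc × 10 d = 6.5805 × 10 = 65.805 mm
Pe = 0.63 × 4.4 = 2.772 mm
D − Pe = 65.805 − 2.772 = 63.033 mm
Gross irrigation = 63.033 / 0.79 = 79.789 mm

79.8 mm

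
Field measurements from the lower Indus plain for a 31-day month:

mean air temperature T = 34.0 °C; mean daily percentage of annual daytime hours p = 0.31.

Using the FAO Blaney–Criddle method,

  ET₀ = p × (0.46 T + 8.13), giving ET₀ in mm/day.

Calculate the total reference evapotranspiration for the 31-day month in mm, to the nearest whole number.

ET₀ = 0.31 × (0.46 × 34.0 + 8.13) = 0.31 × 23.770 = 7.3687 mm/d
Monthly total = 7.3687 × 31 = 228.430 mm

228 mm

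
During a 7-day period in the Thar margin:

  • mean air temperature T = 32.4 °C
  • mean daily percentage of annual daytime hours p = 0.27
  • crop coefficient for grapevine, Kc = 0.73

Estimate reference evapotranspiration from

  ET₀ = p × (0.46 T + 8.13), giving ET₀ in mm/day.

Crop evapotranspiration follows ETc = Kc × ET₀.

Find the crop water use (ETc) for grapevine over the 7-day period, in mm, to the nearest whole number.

32 mm

ET₀ = 0.27 × (0.46 × 32.4 + 8.13) = 0.27 × 23.034 = 6.2192 mm/d
ETc = Kc × ET₀ = 0.73 × 6.2192 = 4.5400 mm/d
Over 7 days: 4.5400 × 7 = 31.780 mm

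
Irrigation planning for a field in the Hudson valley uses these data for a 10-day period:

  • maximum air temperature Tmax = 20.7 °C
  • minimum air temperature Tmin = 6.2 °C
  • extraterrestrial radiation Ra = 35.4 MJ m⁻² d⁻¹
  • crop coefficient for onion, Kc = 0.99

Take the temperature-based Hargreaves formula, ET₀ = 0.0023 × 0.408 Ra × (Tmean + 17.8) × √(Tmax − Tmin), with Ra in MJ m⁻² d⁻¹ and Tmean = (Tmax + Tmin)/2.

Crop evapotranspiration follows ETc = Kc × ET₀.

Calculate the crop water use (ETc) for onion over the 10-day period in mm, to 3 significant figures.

Tmean = (20.7 + 6.2)/2 = 13.45 °C
0.408 Ra = 0.408 × 35.4 = 14.4432 mm/d equivalent
ET₀ = 0.0023 × 14.4432 × (13.45 + 17.8) × √14.5 = 0.0023 × 14.4432 × 31.25 × 3.8079 = 3.9530 mm/d
ETc = Kc × ET₀ = 0.99 × 3.9530 = 3.9135 mm/d
Over 10 days: 3.9135 × 10 = 39.135 mm

39.1 mm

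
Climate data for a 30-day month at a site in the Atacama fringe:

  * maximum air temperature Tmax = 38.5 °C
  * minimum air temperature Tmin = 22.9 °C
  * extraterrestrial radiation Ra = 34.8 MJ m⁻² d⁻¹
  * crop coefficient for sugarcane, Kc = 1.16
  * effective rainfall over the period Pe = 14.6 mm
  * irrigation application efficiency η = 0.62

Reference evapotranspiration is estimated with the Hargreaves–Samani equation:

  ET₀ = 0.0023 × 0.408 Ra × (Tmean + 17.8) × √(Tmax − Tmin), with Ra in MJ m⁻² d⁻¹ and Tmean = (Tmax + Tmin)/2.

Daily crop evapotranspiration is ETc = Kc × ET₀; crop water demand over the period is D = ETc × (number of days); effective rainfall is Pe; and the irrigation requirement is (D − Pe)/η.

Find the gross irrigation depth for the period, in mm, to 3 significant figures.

Tmean = (38.5 + 22.9)/2 = 30.70 °C
0.408 Ra = 0.408 × 34.8 = 14.1984 mm/d equivalent
ET₀ = 0.0023 × 14.1984 × (30.70 + 17.8) × √15.6 = 0.0023 × 14.1984 × 48.50 × 3.9497 = 6.2557 mm/d
ETc = Kc × ET₀ = 1.16 × 6.2557 = 7.2566 mm/d
Crop demand D = ETc × 30 d = 7.2566 × 30 = 217.698 mm
D − Pe = 217.698 − 14.6 = 203.098 mm
Gross irrigation = 203.098 / 0.62 = 327.577 mm

328 mm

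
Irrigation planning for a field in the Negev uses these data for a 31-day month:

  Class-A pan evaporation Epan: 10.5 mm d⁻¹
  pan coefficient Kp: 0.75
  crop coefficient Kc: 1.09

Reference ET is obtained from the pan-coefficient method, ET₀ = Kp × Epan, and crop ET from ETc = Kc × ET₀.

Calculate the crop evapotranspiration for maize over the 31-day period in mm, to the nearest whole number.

266 mm

ET₀ = 0.75 × 10.5 = 7.8750 mm/d
ETc = Kc × ET₀ = 1.09 × 7.8750 = 8.5838 mm/d
Over 31 days: 8.5838 × 31 = 266.098 mm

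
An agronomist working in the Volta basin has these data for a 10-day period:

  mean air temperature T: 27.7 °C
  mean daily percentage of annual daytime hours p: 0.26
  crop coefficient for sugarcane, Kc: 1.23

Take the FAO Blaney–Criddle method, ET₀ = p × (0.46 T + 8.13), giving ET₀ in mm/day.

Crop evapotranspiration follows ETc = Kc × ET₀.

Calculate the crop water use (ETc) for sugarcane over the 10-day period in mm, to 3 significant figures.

ET₀ = 0.26 × (0.46 × 27.7 + 8.13) = 0.26 × 20.872 = 5.4267 mm/d
ETc = Kc × ET₀ = 1.23 × 5.4267 = 6.6748 mm/d
Over 10 days: 6.6748 × 10 = 66.748 mm

66.7 mm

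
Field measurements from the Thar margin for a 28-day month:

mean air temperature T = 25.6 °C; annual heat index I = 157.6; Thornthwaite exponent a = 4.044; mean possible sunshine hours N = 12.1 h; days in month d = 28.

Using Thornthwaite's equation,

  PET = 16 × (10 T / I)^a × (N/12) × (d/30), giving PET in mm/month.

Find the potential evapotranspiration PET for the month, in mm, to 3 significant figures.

107 mm

10T/I = 10 × 25.6 / 157.6 = 1.6244
(10T/I)^a = 1.6244^4.044 = 7.1128
Uncorrected PET = 16 × 7.1128 = 113.805 mm
Correction = (N/12)(d/30) = (12.1/12)(28/30) = 0.9411
PET = 113.805 × 0.9411 = 107.102 mm/month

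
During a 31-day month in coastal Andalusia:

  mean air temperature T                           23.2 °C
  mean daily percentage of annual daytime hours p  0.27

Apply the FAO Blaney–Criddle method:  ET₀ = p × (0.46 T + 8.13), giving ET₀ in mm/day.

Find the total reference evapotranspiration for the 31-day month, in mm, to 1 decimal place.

157.4 mm

ET₀ = 0.27 × (0.46 × 23.2 + 8.13) = 0.27 × 18.802 = 5.0765 mm/d
Monthly total = 5.0765 × 31 = 157.372 mm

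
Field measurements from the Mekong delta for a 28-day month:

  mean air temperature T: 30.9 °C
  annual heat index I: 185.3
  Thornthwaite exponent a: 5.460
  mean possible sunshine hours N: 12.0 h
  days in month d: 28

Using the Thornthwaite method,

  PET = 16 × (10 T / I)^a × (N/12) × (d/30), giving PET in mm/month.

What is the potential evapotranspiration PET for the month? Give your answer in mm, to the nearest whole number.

10T/I = 10 × 30.9 / 185.3 = 1.6676
(10T/I)^a = 1.6676^5.460 = 16.3163
Uncorrected PET = 16 × 16.3163 = 261.061 mm
Correction = (N/12)(d/30) = (12.0/12)(28/30) = 0.9333
PET = 261.061 × 0.9333 = 243.648 mm/month

244 mm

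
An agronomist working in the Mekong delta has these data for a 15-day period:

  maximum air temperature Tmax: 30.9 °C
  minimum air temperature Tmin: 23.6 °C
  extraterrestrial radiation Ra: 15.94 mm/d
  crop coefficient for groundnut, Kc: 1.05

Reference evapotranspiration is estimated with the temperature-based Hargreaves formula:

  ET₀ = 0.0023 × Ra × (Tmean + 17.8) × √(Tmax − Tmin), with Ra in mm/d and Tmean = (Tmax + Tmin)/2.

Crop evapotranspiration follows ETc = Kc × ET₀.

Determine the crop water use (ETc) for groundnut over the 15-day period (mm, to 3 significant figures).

70.3 mm

Tmean = (30.9 + 23.6)/2 = 27.25 °C
ET₀ = 0.0023 × 15.94 × (27.25 + 17.8) × √7.3 = 0.0023 × 15.94 × 45.05 × 2.7019 = 4.4625 mm/d
ETc = Kc × ET₀ = 1.05 × 4.4625 = 4.6856 mm/d
Over 15 days: 4.6856 × 15 = 70.284 mm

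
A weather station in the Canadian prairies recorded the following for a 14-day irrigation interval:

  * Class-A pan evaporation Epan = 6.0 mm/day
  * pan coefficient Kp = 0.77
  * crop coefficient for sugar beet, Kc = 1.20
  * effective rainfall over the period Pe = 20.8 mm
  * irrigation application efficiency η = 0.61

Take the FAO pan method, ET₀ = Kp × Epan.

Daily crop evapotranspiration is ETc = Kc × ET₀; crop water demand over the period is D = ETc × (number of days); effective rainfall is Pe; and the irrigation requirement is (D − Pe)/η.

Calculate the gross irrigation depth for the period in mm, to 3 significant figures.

ET₀ = 0.77 × 6.0 = 4.6200 mm/d
ETc = Kc × ET₀ = 1.20 × 4.6200 = 5.5440 mm/d
Crop demand D = ETc × 14 d = 5.5440 × 14 = 77.616 mm
D − Pe = 77.616 − 20.8 = 56.816 mm
Gross irrigation = 56.816 / 0.61 = 93.141 mm

93.1 mm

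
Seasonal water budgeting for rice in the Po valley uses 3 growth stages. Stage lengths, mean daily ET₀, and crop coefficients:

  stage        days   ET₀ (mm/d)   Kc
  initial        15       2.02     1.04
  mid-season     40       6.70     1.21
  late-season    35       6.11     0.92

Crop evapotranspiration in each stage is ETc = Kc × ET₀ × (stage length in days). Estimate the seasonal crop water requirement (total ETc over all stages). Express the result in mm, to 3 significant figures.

553 mm

initial: 1.04 × 2.02 × 15 = 31.51 mm
mid-season: 1.21 × 6.70 × 40 = 324.28 mm
late-season: 0.92 × 6.11 × 35 = 196.74 mm
Seasonal total = 552.53 mm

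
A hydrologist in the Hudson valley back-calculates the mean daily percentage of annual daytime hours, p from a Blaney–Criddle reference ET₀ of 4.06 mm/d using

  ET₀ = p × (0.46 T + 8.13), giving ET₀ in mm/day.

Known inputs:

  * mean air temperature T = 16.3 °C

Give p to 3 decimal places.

0.260

p = ET₀ / (0.46 T + 8.13) = 4.06 / (0.46 × 16.3 + 8.13) = 4.06 / 15.628 = 0.2598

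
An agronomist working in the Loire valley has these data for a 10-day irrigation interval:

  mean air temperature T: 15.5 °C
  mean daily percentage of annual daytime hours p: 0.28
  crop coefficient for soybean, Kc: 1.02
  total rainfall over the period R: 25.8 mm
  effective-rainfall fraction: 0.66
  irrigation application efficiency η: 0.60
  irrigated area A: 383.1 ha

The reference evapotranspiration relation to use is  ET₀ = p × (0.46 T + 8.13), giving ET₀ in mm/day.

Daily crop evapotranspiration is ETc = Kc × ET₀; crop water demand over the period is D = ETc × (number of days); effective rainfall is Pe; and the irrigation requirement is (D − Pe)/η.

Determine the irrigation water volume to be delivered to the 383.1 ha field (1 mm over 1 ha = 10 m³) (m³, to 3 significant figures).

170000 m³

ET₀ = 0.28 × (0.46 × 15.5 + 8.13) = 0.28 × 15.260 = 4.2728 mm/d
ETc = Kc × ET₀ = 1.02 × 4.2728 = 4.3583 mm/d
Crop demand D = ETc × 10 d = 4.3583 × 10 = 43.583 mm
Pe = 0.66 × 25.8 = 17.028 mm
D − Pe = 43.583 − 17.028 = 26.555 mm
Gross irrigation = 26.555 / 0.60 = 44.258 mm
Volume = 44.258 mm × 383.1 ha × 10 = 169552.4 m³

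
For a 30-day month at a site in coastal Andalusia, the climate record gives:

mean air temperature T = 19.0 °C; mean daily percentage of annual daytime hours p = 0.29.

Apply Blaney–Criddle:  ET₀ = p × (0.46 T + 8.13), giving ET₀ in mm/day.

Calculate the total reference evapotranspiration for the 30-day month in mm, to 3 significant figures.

147 mm

ET₀ = 0.29 × (0.46 × 19.0 + 8.13) = 0.29 × 16.870 = 4.8923 mm/d
Monthly total = 4.8923 × 30 = 146.769 mm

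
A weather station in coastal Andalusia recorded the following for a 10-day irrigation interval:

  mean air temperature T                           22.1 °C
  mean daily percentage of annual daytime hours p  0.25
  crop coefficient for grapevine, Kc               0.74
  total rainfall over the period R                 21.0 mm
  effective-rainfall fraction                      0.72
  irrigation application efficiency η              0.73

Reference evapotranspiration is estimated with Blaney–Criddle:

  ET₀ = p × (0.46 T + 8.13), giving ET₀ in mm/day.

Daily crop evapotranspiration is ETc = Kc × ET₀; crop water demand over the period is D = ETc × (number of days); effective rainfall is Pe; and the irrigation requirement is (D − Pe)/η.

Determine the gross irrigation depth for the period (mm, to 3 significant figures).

ET₀ = 0.25 × (0.46 × 22.1 + 8.13) = 0.25 × 18.296 = 4.5740 mm/d
ETc = Kc × ET₀ = 0.74 × 4.5740 = 3.3848 mm/d
Crop demand D = ETc × 10 d = 3.3848 × 10 = 33.848 mm
Pe = 0.72 × 21.0 = 15.120 mm
D − Pe = 33.848 − 15.120 = 18.728 mm
Gross irrigation = 18.728 / 0.73 = 25.655 mm

25.7 mm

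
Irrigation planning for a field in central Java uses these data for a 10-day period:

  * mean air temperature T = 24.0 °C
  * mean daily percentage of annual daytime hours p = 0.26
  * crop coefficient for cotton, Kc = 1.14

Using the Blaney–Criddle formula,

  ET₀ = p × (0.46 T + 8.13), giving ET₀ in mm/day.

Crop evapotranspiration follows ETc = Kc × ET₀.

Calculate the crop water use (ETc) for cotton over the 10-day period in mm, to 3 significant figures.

ET₀ = 0.26 × (0.46 × 24.0 + 8.13) = 0.26 × 19.170 = 4.9842 mm/d
ETc = Kc × ET₀ = 1.14 × 4.9842 = 5.6820 mm/d
Over 10 days: 5.6820 × 10 = 56.820 mm

56.8 mm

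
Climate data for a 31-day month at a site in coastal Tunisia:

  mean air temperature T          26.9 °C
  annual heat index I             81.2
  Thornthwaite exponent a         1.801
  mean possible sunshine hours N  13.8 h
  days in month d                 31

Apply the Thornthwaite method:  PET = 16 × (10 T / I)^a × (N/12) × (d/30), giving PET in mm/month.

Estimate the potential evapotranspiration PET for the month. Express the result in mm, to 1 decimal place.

10T/I = 10 × 26.9 / 81.2 = 3.3128
(10T/I)^a = 3.3128^1.801 = 8.6471
Uncorrected PET = 16 × 8.6471 = 138.354 mm
Correction = (N/12)(d/30) = (13.8/12)(31/30) = 1.1883
PET = 138.354 × 1.1883 = 164.406 mm/month

164.4 mm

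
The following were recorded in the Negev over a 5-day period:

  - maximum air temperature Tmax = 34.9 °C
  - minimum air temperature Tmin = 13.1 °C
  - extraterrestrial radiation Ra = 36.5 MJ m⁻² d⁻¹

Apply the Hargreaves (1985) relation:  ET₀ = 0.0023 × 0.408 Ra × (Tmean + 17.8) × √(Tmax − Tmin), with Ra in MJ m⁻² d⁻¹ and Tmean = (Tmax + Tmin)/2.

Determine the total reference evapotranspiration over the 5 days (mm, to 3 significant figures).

33.4 mm

Tmean = (34.9 + 13.1)/2 = 24.00 °C
0.408 Ra = 0.408 × 36.5 = 14.8920 mm/d equivalent
ET₀ = 0.0023 × 14.8920 × (24.00 + 17.8) × √21.8 = 0.0023 × 14.8920 × 41.80 × 4.6690 = 6.6847 mm/d
Over 5 days: 6.6847 × 5 = 33.424 mm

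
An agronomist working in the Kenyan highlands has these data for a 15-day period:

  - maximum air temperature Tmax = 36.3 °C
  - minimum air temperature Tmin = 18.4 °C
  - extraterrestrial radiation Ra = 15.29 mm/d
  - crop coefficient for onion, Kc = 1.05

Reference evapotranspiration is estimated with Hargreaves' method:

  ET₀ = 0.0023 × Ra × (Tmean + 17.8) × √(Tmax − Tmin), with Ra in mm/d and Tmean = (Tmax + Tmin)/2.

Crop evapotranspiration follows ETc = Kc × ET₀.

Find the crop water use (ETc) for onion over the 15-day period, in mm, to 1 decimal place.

Tmean = (36.3 + 18.4)/2 = 27.35 °C
ET₀ = 0.0023 × 15.29 × (27.35 + 17.8) × √17.9 = 0.0023 × 15.29 × 45.15 × 4.2308 = 6.7176 mm/d
ETc = Kc × ET₀ = 1.05 × 6.7176 = 7.0535 mm/d
Over 15 days: 7.0535 × 15 = 105.803 mm

105.8 mm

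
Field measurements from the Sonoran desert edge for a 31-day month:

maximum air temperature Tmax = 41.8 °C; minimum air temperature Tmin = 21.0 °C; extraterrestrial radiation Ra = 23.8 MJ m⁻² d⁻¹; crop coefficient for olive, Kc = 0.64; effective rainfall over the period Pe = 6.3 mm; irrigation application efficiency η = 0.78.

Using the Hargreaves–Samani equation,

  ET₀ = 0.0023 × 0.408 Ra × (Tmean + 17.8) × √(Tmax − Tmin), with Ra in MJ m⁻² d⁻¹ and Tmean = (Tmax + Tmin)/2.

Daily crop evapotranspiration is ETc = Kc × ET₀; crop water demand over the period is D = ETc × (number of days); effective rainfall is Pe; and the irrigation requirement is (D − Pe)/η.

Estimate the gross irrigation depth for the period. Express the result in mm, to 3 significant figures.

Tmean = (41.8 + 21.0)/2 = 31.40 °C
0.408 Ra = 0.408 × 23.8 = 9.7104 mm/d equivalent
ET₀ = 0.0023 × 9.7104 × (31.40 + 17.8) × √20.8 = 0.0023 × 9.7104 × 49.20 × 4.5607 = 5.0114 mm/d
ETc = Kc × ET₀ = 0.64 × 5.0114 = 3.2073 mm/d
Crop demand D = ETc × 31 d = 3.2073 × 31 = 99.426 mm
D − Pe = 99.426 − 6.3 = 93.126 mm
Gross irrigation = 93.126 / 0.78 = 119.392 mm

119 mm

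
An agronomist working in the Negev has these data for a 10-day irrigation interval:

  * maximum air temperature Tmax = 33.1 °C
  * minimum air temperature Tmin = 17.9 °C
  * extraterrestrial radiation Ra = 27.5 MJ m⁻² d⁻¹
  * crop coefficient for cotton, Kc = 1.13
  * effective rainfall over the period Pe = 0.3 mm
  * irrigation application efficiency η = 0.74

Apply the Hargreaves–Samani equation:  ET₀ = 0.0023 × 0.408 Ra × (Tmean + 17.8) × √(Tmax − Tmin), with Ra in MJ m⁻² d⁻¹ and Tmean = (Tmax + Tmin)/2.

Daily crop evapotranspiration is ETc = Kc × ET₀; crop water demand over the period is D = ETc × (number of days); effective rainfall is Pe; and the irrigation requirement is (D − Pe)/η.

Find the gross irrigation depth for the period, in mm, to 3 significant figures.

Tmean = (33.1 + 17.9)/2 = 25.50 °C
0.408 Ra = 0.408 × 27.5 = 11.2200 mm/d equivalent
ET₀ = 0.0023 × 11.2200 × (25.50 + 17.8) × √15.2 = 0.0023 × 11.2200 × 43.30 × 3.8987 = 4.3564 mm/d
ETc = Kc × ET₀ = 1.13 × 4.3564 = 4.9227 mm/d
Crop demand D = ETc × 10 d = 4.9227 × 10 = 49.227 mm
D − Pe = 49.227 − 0.3 = 48.927 mm
Gross irrigation = 48.927 / 0.74 = 66.118 mm

66.1 mm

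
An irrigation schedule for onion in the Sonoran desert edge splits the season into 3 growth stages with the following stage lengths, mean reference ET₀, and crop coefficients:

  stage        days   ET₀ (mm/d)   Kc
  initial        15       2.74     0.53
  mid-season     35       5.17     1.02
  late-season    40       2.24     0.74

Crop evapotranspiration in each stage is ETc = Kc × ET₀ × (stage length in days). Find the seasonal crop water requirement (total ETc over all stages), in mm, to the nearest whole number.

initial: 0.53 × 2.74 × 15 = 21.78 mm
mid-season: 1.02 × 5.17 × 35 = 184.57 mm
late-season: 0.74 × 2.24 × 40 = 66.30 mm
Seasonal total = 272.65 mm

273 mm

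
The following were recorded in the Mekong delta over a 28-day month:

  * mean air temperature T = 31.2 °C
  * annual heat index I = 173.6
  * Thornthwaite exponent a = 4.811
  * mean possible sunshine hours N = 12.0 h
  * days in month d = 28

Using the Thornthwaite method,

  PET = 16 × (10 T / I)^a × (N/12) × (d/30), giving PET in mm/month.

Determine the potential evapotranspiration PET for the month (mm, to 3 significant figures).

251 mm

10T/I = 10 × 31.2 / 173.6 = 1.7972
(10T/I)^a = 1.7972^4.811 = 16.7828
Uncorrected PET = 16 × 16.7828 = 268.525 mm
Correction = (N/12)(d/30) = (12.0/12)(28/30) = 0.9333
PET = 268.525 × 0.9333 = 250.614 mm/month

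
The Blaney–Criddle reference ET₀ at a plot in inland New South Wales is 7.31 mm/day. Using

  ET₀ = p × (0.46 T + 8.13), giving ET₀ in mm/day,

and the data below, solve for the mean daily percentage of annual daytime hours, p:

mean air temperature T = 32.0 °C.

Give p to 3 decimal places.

0.320

p = ET₀ / (0.46 T + 8.13) = 7.31 / (0.46 × 32.0 + 8.13) = 7.31 / 22.850 = 0.3199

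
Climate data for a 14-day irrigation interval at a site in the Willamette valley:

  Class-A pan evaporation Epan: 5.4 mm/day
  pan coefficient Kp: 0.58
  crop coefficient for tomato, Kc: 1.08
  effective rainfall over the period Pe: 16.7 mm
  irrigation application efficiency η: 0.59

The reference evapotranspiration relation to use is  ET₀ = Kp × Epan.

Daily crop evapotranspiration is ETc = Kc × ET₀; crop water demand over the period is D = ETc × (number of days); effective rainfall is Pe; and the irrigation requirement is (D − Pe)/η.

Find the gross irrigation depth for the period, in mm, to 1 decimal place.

52.0 mm

ET₀ = 0.58 × 5.4 = 3.1320 mm/d
ETc = Kc × ET₀ = 1.08 × 3.1320 = 3.3826 mm/d
Crop demand D = ETc × 14 d = 3.3826 × 14 = 47.356 mm
D − Pe = 47.356 − 16.7 = 30.656 mm
Gross irrigation = 30.656 / 0.59 = 51.959 mm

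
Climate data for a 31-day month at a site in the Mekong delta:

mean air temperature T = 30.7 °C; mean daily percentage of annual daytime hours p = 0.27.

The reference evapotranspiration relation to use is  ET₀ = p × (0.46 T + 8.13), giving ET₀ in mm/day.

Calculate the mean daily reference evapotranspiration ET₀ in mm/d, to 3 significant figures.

6.01 mm/d

ET₀ = 0.27 × (0.46 × 30.7 + 8.13) = 0.27 × 22.252 = 6.0080 mm/d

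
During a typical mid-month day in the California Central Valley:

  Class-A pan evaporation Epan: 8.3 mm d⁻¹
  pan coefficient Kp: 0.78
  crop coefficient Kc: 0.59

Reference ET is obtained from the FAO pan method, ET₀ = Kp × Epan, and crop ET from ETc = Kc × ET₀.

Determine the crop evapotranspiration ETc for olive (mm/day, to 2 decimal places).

ET₀ = 0.78 × 8.3 = 6.4740 mm/d
ETc = Kc × ET₀ = 0.59 × 6.4740 = 3.8197 mm/d

3.82 mm/day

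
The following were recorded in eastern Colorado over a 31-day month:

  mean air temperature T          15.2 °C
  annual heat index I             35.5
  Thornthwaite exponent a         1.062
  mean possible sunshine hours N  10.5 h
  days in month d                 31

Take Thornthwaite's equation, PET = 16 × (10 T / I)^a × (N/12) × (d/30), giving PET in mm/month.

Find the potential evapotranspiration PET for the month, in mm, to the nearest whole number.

10T/I = 10 × 15.2 / 35.5 = 4.2817
(10T/I)^a = 4.2817^1.062 = 4.6857
Uncorrected PET = 16 × 4.6857 = 74.971 mm
Correction = (N/12)(d/30) = (10.5/12)(31/30) = 0.9042
PET = 74.971 × 0.9042 = 67.789 mm/month

68 mm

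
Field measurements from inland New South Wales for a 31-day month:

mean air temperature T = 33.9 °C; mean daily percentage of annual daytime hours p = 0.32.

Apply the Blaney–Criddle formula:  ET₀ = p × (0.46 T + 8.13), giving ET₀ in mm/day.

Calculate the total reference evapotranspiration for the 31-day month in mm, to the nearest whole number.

235 mm

ET₀ = 0.32 × (0.46 × 33.9 + 8.13) = 0.32 × 23.724 = 7.5917 mm/d
Monthly total = 7.5917 × 31 = 235.343 mm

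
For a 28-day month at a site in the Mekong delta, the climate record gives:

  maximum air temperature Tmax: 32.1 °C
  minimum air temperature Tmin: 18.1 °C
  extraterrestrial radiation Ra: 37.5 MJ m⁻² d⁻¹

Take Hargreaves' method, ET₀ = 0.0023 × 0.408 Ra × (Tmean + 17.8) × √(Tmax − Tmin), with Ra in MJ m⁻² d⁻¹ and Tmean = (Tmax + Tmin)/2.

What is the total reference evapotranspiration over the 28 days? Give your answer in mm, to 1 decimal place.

Tmean = (32.1 + 18.1)/2 = 25.10 °C
0.408 Ra = 0.408 × 37.5 = 15.3000 mm/d equivalent
ET₀ = 0.0023 × 15.3000 × (25.10 + 17.8) × √14.0 = 0.0023 × 15.3000 × 42.90 × 3.7417 = 5.6487 mm/d
Over 28 days: 5.6487 × 28 = 158.164 mm

158.2 mm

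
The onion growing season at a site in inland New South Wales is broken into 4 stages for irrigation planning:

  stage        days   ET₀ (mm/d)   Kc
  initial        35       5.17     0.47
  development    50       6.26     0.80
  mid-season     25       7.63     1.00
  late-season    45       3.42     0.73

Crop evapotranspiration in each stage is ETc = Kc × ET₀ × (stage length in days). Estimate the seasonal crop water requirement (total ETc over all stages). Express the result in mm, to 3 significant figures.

639 mm

initial: 0.47 × 5.17 × 35 = 85.05 mm
development: 0.80 × 6.26 × 50 = 250.40 mm
mid-season: 1.00 × 7.63 × 25 = 190.75 mm
late-season: 0.73 × 3.42 × 45 = 112.35 mm
Seasonal total = 638.55 mm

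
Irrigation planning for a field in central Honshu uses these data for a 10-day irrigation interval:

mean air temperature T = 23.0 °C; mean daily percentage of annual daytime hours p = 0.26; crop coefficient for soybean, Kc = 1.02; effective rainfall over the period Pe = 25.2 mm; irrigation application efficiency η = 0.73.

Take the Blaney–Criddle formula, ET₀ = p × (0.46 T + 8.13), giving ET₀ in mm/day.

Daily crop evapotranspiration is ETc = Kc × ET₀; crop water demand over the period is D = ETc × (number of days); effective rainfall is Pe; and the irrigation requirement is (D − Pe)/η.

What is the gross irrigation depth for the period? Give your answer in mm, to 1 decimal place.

ET₀ = 0.26 × (0.46 × 23.0 + 8.13) = 0.26 × 18.710 = 4.8646 mm/d
ETc = Kc × ET₀ = 1.02 × 4.8646 = 4.9619 mm/d
Crop demand D = ETc × 10 d = 4.9619 × 10 = 49.619 mm
D − Pe = 49.619 − 25.2 = 24.419 mm
Gross irrigation = 24.419 / 0.73 = 33.451 mm

33.5 mm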